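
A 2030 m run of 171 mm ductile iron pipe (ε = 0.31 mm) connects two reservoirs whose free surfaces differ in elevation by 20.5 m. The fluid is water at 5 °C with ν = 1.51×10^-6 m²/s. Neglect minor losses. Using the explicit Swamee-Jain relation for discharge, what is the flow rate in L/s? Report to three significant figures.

Q ≈ 27.2 L/s

Swamee-Jain (Type II): Q = -0.965·√(gD⁵h_f/L)·ln[ε/(3.7D) + √(3.17ν²L/(gD³h_f))]
√(gD⁵h_f/L) = √(9.81·0.171⁵·20.5/2030) = 0.003806
ε/(3.7D) = 4.90×10^-4; √(3.17ν²L/(gD³h_f)) = 1.21×10^-4
Q = -0.965·0.003806·ln(6.108×10^-4) = 0.02718 m³/s
Check: V = 1.18 m/s, Re = 1.34×10^5, f = 0.02440, h_f = 20.7 m ≈ 20.5 m ✓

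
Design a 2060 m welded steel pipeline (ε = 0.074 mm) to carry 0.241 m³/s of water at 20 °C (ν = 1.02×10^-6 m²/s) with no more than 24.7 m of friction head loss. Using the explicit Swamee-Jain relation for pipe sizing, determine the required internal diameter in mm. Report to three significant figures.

Swamee-Jain (Type III): D = 0.66·[ε^1.25·(LQ²/(gh_f))^4.75 + ν·Q^9.4·(L/(gh_f))^5.2]^0.04
LQ²/(gh_f) = 0.4938; L/(gh_f) = 8.502
Term 1 = ε^1.25·(…)^4.75 = 2.40×10^-7; Term 2 = ν·Q^9.4·(…)^5.2 = 1.08×10^-7
D = 0.66·(2.40×10^-7 + 1.08×10^-7)^0.04 = 0.3641 m = 364 mm
Check: V = 2.31 m/s, Re = 8.26×10^5, f = 0.01498, h_f = 23.1 m ≈ 24.7 m ✓

D ≈ 364 mm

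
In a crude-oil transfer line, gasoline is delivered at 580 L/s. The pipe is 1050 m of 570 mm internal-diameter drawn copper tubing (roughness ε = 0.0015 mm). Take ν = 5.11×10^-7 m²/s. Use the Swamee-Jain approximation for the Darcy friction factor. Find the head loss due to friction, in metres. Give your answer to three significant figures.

V = 4Q/(πD²) = 4·0.580/(π·0.570²) = 2.273 m/s
Re = VD/ν = 2.273·0.570/5.11×10^-7 = 2.54×10^6 → turbulent
ε/D = 0.0015/570 = 2.63×10^-6
Swamee-Jain: f = 0.01010
h_f = f(L/D)V²/(2g) = 0.01010·(1050/0.570)·2.273²/(2·9.81) = 4.900 m

h_f ≈ 4.90 m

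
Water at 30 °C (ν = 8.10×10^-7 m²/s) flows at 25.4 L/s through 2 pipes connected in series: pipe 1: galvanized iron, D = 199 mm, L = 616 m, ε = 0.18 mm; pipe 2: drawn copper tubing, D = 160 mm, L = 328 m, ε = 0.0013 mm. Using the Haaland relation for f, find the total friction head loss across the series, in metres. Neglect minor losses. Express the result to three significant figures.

H ≈ 4.64 m

Pipe 1: V = 0.8167 m/s, Re = 2.01×10^5, ε/D = 9.05×10^-4, f = 0.02052, h_1 = f(L/D)V²/2g = 2.159 m
Pipe 2: V = 1.263 m/s, Re = 2.50×10^5, ε/D = 8.12×10^-6, f = 0.01491, h_2 = f(L/D)V²/2g = 2.486 m
Series → Q common, losses add: H = Σh = 4.645 m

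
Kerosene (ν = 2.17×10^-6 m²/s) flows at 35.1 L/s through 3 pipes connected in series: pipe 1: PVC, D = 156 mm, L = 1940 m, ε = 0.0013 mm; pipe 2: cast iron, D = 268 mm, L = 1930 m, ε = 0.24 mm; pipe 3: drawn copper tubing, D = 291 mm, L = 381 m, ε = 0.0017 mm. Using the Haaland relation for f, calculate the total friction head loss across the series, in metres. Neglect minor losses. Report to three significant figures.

Pipe 1: V = 1.836 m/s, Re = 1.32×10^5, ε/D = 8.33×10^-6, f = 0.01687, h_1 = f(L/D)V²/2g = 36.06 m
Pipe 2: V = 0.6222 m/s, Re = 7.68×10^4, ε/D = 8.96×10^-4, f = 0.02220, h_2 = f(L/D)V²/2g = 3.154 m
Pipe 3: V = 0.5278 m/s, Re = 7.08×10^4, ε/D = 5.84×10^-6, f = 0.01920, h_3 = f(L/D)V²/2g = 0.3569 m
Series → Q common, losses add: H = Σh = 39.57 m

H ≈ 39.6 m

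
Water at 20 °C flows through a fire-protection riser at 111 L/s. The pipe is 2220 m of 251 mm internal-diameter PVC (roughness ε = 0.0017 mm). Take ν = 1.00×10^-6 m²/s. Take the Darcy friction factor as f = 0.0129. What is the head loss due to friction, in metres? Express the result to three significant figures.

V = 4Q/(πD²) = 4·0.111/(π·0.251²) = 2.243 m/s
h_f = f(L/D)V²/(2g) = 0.01290·(2220/0.251)·2.243²/(2·9.81) = 29.26 m

h_f ≈ 29.3 m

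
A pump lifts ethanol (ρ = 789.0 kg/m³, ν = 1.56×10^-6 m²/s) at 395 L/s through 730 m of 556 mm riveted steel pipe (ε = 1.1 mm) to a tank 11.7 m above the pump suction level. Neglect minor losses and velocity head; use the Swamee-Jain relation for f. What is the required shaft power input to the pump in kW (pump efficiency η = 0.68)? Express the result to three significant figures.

P_shaft ≈ 71.5 kW

V = 4Q/(πD²) = 1.627 m/s; Re = 5.80×10^5; ε/D = 0.00198; f = 0.02378
h_f = f(L/D)V²/2g = 4.211 m
Total head H = z + h_f = 11.7 + 4.211 = 15.91 m
P_hyd = ρgQH = 789.0·9.81·0.395·15.91 = 48.65 kW
P_shaft = P_hyd/η = 48.65/0.68 = 71.54 kW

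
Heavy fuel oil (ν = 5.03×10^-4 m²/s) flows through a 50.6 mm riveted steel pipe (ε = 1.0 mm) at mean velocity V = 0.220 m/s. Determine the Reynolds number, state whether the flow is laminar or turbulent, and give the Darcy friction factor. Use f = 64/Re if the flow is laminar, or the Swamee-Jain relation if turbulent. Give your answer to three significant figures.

Re = VD/ν = 0.2200·0.0506/5.03×10^-4 = 22.1
Re < 2300 → laminar → f = 64/Re = 2.892

Re ≈ 22.1; laminar; f = 64/Re ≈ 2.89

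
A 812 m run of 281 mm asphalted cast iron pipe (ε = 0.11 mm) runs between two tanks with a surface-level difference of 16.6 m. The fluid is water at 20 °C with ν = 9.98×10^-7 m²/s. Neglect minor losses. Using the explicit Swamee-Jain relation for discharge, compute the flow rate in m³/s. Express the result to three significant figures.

Q ≈ 0.162 m³/s

Swamee-Jain (Type II): Q = -0.965·√(gD⁵h_f/L)·ln[ε/(3.7D) + √(3.17ν²L/(gD³h_f))]
√(gD⁵h_f/L) = √(9.81·0.281⁵·16.6/812) = 0.01874
ε/(3.7D) = 1.06×10^-4; √(3.17ν²L/(gD³h_f)) = 2.66×10^-5
Q = -0.965·0.01874·ln(1.324×10^-4) = 0.1615 m³/s
Check: V = 2.60 m/s, Re = 7.33×10^5, f = 0.01672, h_f = 16.7 m ≈ 16.6 m ✓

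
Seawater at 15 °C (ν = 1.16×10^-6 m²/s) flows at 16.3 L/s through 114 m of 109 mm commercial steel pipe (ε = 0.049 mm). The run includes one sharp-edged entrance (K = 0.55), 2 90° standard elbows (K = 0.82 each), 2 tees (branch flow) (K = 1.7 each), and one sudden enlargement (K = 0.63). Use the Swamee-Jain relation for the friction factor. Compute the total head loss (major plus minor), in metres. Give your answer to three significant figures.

V = 4Q/(πD²) = 1.747 m/s; V²/2g = 0.1555 m
Re = 1.64×10^5, ε/D = 4.50×10^-4 → f = 0.01904 (Swamee-Jain)
Major: h_f = f(L/D)·V²/2g = 0.01904·1046·0.1555 = 3.096 m
Minor: ΣK = 6.22; h_m = ΣK·V²/2g = 0.9673 m
Total H_L = 3.096 + 0.9673 = 4.064 m

H_L ≈ 4.06 m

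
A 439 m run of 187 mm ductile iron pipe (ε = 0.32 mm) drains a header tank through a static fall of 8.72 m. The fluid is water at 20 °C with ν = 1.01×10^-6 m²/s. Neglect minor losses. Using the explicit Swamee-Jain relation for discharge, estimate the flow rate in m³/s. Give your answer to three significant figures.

Q ≈ 0.0488 m³/s

Swamee-Jain (Type II): Q = -0.965·√(gD⁵h_f/L)·ln[ε/(3.7D) + √(3.17ν²L/(gD³h_f))]
√(gD⁵h_f/L) = √(9.81·0.187⁵·8.72/439) = 0.006675
ε/(3.7D) = 4.62×10^-4; √(3.17ν²L/(gD³h_f)) = 5.04×10^-5
Q = -0.965·0.006675·ln(5.129×10^-4) = 0.04880 m³/s
Check: V = 1.78 m/s, Re = 3.29×10^5, f = 0.02324, h_f = 8.78 m ≈ 8.72 m ✓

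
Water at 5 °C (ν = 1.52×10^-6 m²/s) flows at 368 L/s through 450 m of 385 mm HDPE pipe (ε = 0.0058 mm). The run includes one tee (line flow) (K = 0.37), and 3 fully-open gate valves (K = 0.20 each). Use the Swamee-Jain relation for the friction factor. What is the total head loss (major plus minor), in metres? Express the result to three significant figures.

H_L ≈ 7.86 m

V = 4Q/(πD²) = 3.161 m/s; V²/2g = 0.5093 m
Re = 8.01×10^5, ε/D = 1.51×10^-5 → f = 0.01237 (Swamee-Jain)
Major: h_f = f(L/D)·V²/2g = 0.01237·1169·0.5093 = 7.365 m
Minor: ΣK = 0.970; h_m = ΣK·V²/2g = 0.4940 m
Total H_L = 7.365 + 0.4940 = 7.859 m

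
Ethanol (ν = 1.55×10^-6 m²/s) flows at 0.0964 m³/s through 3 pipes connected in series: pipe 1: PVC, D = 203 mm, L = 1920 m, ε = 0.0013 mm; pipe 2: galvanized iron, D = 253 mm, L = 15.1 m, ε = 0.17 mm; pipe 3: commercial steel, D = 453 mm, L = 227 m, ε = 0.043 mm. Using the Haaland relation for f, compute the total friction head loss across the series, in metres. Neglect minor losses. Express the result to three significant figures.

Pipe 1: V = 2.978 m/s, Re = 3.90×10^5, ε/D = 6.40×10^-6, f = 0.01372, h_1 = f(L/D)V²/2g = 58.69 m
Pipe 2: V = 1.918 m/s, Re = 3.13×10^5, ε/D = 6.72×10^-4, f = 0.01897, h_2 = f(L/D)V²/2g = 0.2121 m
Pipe 3: V = 0.5981 m/s, Re = 1.75×10^5, ε/D = 9.49×10^-5, f = 0.01651, h_3 = f(L/D)V²/2g = 0.1509 m
Series → Q common, losses add: H = Σh = 59.05 m

H ≈ 59.0 m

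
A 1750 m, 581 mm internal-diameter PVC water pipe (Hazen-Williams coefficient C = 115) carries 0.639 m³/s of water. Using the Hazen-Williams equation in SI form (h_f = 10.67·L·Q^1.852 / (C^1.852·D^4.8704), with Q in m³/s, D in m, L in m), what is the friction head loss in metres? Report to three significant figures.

h_f ≈ 17.5 m

h_f = 10.67·1750·0.639^1.852 / (115^1.852·0.581^4.8704) = 17.50 m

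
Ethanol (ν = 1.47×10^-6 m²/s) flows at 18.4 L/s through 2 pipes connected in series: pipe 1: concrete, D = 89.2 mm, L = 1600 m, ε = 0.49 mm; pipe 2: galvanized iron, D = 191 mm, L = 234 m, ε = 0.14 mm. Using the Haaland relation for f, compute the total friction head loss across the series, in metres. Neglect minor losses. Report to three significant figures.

Pipe 1: V = 2.944 m/s, Re = 1.79×10^5, ε/D = 0.00549, f = 0.03177, h_1 = f(L/D)V²/2g = 251.8 m
Pipe 2: V = 0.6422 m/s, Re = 8.34×10^4, ε/D = 7.33×10^-4, f = 0.02143, h_2 = f(L/D)V²/2g = 0.5518 m
Series → Q common, losses add: H = Σh = 252.3 m

H ≈ 252 m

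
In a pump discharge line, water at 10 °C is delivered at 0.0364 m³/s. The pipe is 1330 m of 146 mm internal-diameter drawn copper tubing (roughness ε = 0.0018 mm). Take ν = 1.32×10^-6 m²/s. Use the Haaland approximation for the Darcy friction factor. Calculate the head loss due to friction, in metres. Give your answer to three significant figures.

h_f ≈ 33.0 m

V = 4Q/(πD²) = 4·0.0364/(π·0.146²) = 2.174 m/s
Re = VD/ν = 2.174·0.146/1.32×10^-6 = 2.40×10^5 → turbulent
ε/D = 0.0018/146 = 1.23×10^-5
Haaland: f = 0.01504
h_f = f(L/D)V²/(2g) = 0.01504·(1330/0.146)·2.174²/(2·9.81) = 33.01 m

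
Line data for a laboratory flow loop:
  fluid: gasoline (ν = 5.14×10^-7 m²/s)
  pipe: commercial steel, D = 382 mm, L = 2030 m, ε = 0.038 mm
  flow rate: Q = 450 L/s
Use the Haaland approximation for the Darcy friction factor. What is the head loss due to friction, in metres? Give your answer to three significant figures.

V = 4Q/(πD²) = 4·0.450/(π·0.382²) = 3.926 m/s
Re = VD/ν = 3.926·0.382/5.14×10^-7 = 2.92×10^6 → turbulent
ε/D = 0.038/382 = 9.95×10^-5
Haaland: f = 0.01251
h_f = f(L/D)V²/(2g) = 0.01251·(2030/0.382)·3.926²/(2·9.81) = 52.26 m

h_f ≈ 52.3 m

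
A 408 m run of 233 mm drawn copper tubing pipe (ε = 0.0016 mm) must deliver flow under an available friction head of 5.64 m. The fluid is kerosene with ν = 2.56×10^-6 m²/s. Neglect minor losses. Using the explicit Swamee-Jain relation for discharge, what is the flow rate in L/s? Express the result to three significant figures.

Q ≈ 84.7 L/s

Swamee-Jain (Type II): Q = -0.965·√(gD⁵h_f/L)·ln[ε/(3.7D) + √(3.17ν²L/(gD³h_f))]
√(gD⁵h_f/L) = √(9.81·0.233⁵·5.64/408) = 0.009650
ε/(3.7D) = 1.86×10^-6; √(3.17ν²L/(gD³h_f)) = 1.10×10^-4
Q = -0.965·0.009650·ln(1.119×10^-4) = 0.08472 m³/s
Check: V = 1.99 m/s, Re = 1.81×10^5, f = 0.01590, h_f = 5.60 m ≈ 5.64 m ✓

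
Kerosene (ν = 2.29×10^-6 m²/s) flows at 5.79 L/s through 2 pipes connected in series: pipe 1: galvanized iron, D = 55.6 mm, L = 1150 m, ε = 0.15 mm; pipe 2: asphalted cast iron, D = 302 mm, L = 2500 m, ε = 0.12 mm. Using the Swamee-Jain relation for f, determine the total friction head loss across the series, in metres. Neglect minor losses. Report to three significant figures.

Pipe 1: V = 2.385 m/s, Re = 5.79×10^4, ε/D = 0.00270, f = 0.02799, h_1 = f(L/D)V²/2g = 167.8 m
Pipe 2: V = 0.08083 m/s, Re = 1.07×10^4, ε/D = 3.97×10^-4, f = 0.03115, h_2 = f(L/D)V²/2g = 0.08586 m
Series → Q common, losses add: H = Σh = 167.9 m

H ≈ 168 m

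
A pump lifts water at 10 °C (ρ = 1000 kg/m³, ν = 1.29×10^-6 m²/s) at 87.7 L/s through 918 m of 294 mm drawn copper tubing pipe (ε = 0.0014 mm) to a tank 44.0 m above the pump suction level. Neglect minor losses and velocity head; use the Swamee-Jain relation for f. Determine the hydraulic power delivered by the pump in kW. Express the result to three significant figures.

P_hyd ≈ 41.2 kW

V = 4Q/(πD²) = 1.292 m/s; Re = 2.94×10^5; ε/D = 4.76×10^-6; f = 0.01448
h_f = f(L/D)V²/2g = 3.846 m
Total head H = z + h_f = 44.0 + 3.846 = 47.85 m
P_hyd = ρgQH = 1000·9.81·0.0877·47.85 = 41.16 kW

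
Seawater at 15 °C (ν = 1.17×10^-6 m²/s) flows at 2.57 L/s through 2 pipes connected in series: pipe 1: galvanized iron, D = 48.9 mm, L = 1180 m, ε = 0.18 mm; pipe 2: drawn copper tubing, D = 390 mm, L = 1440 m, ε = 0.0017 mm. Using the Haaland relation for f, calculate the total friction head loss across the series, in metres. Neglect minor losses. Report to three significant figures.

H ≈ 68.0 m

Pipe 1: V = 1.368 m/s, Re = 5.72×10^4, ε/D = 0.00368, f = 0.02954, h_1 = f(L/D)V²/2g = 68.04 m
Pipe 2: V = 0.02151 m/s, Re = 7170, ε/D = 4.36×10^-6, f = 0.03392, h_2 = f(L/D)V²/2g = 0.002954 m
Series → Q common, losses add: H = Σh = 68.04 m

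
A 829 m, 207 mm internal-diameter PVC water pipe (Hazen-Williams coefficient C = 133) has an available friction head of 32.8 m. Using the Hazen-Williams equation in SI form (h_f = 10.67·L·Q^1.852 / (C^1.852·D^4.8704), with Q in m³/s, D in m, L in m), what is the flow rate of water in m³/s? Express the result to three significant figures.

Rearranging: Q = [h_f·C^1.852·D^4.8704 / (10.67·L)]^(1/1.852)
Q = [32.8·133^1.852·0.207^4.8704 / (10.67·829)]^0.540 = 0.1029 m³/s

Q ≈ 0.103 m³/s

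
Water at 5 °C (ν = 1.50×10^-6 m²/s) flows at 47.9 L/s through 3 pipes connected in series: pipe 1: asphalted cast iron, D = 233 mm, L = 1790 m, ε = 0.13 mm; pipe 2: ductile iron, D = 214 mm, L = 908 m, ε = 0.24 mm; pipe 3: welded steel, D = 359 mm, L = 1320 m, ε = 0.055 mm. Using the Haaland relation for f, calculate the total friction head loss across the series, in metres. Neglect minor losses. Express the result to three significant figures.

H ≈ 18.4 m

Pipe 1: V = 1.123 m/s, Re = 1.75×10^5, ε/D = 5.58×10^-4, f = 0.01916, h_1 = f(L/D)V²/2g = 9.466 m
Pipe 2: V = 1.332 m/s, Re = 1.90×10^5, ε/D = 0.00112, f = 0.02144, h_2 = f(L/D)V²/2g = 8.223 m
Pipe 3: V = 0.4732 m/s, Re = 1.13×10^5, ε/D = 1.53×10^-4, f = 0.01812, h_3 = f(L/D)V²/2g = 0.7603 m
Series → Q common, losses add: H = Σh = 18.45 m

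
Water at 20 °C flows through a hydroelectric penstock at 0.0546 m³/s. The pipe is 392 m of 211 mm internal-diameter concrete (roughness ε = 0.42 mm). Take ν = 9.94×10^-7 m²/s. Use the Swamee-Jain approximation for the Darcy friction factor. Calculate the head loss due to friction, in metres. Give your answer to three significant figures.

h_f ≈ 5.56 m

V = 4Q/(πD²) = 4·0.0546/(π·0.211²) = 1.561 m/s
Re = VD/ν = 1.561·0.211/9.94×10^-7 = 3.31×10^5 → turbulent
ε/D = 0.42/211 = 0.00199
Swamee-Jain: f = 0.02408
h_f = f(L/D)V²/(2g) = 0.02408·(392/0.211)·1.561²/(2·9.81) = 5.560 m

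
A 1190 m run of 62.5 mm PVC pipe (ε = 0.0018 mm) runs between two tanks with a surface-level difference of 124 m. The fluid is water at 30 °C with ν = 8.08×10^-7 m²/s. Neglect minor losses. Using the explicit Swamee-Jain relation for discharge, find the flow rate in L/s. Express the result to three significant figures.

Q ≈ 8.79 L/s

Swamee-Jain (Type II): Q = -0.965·√(gD⁵h_f/L)·ln[ε/(3.7D) + √(3.17ν²L/(gD³h_f))]
√(gD⁵h_f/L) = √(9.81·0.0625⁵·124/1190) = 9.874×10^-4
ε/(3.7D) = 7.78×10^-6; √(3.17ν²L/(gD³h_f)) = 9.11×10^-5
Q = -0.965·9.874×10^-4·ln(9.885×10^-5) = 0.008787 m³/s
Check: V = 2.86 m/s, Re = 2.22×10^5, f = 0.01550, h_f = 123 m ≈ 124 m ✓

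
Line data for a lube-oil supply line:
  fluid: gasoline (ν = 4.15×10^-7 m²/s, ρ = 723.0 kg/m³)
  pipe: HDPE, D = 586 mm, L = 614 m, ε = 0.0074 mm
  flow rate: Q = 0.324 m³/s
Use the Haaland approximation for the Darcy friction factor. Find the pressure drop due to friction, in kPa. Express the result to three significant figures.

Δp ≈ 5.99 kPa

V = 4Q/(πD²) = 4·0.324/(π·0.586²) = 1.201 m/s
Re = VD/ν = 1.201·0.586/4.15×10^-7 = 1.70×10^6 → turbulent
ε/D = 0.0074/586 = 1.26×10^-5
Haaland: f = 0.01096
h_f = f(L/D)V²/(2g) = 0.01096·(614/0.586)·1.201²/(2·9.81) = 0.8443 m
Δp = ρg·h_f = 723.0·9.81·0.8443 = 5.989 kPa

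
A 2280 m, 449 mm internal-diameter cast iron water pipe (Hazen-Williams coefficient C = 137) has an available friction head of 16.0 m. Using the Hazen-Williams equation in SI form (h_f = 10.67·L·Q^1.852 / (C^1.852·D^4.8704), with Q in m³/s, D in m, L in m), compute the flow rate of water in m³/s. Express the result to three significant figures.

Rearranging: Q = [h_f·C^1.852·D^4.8704 / (10.67·L)]^(1/1.852)
Q = [16.0·137^1.852·0.449^4.8704 / (10.67·2280)]^0.540 = 0.3192 m³/s

Q ≈ 0.319 m³/s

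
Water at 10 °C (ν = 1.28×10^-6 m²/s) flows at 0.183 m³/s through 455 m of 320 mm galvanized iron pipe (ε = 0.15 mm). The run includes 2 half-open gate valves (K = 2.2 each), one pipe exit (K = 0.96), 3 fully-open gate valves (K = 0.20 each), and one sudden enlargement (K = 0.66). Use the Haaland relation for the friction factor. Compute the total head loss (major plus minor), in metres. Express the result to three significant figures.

H_L ≈ 8.23 m

V = 4Q/(πD²) = 2.275 m/s; V²/2g = 0.2639 m
Re = 5.69×10^5, ε/D = 4.69×10^-4 → f = 0.01728 (Haaland)
Major: h_f = f(L/D)·V²/2g = 0.01728·1422·0.2639 = 6.483 m
Minor: ΣK = 6.62; h_m = ΣK·V²/2g = 1.747 m
Total H_L = 6.483 + 1.747 = 8.230 m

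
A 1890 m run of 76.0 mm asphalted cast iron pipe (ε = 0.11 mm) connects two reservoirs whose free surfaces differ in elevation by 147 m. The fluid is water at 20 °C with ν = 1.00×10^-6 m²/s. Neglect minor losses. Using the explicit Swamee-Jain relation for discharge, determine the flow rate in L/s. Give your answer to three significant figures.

Q ≈ 10.2 L/s

Swamee-Jain (Type II): Q = -0.965·√(gD⁵h_f/L)·ln[ε/(3.7D) + √(3.17ν²L/(gD³h_f))]
√(gD⁵h_f/L) = √(9.81·0.0760⁵·147/1890) = 0.001391
ε/(3.7D) = 3.91×10^-4; √(3.17ν²L/(gD³h_f)) = 9.73×10^-5
Q = -0.965·0.001391·ln(4.885×10^-4) = 0.01023 m³/s
Check: V = 2.26 m/s, Re = 1.71×10^5, f = 0.02298, h_f = 148 m ≈ 147 m ✓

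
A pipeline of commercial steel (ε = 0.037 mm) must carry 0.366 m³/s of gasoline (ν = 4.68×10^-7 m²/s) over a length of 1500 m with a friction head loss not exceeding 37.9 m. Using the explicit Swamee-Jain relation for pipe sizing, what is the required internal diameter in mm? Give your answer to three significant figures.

D ≈ 357 mm

Swamee-Jain (Type III): D = 0.66·[ε^1.25·(LQ²/(gh_f))^4.75 + ν·Q^9.4·(L/(gh_f))^5.2]^0.04
LQ²/(gh_f) = 0.5404; L/(gh_f) = 4.034
Term 1 = ε^1.25·(…)^4.75 = 1.55×10^-7; Term 2 = ν·Q^9.4·(…)^5.2 = 5.21×10^-8
D = 0.66·(1.55×10^-7 + 5.21×10^-8)^0.04 = 0.3566 m = 357 mm
Check: V = 3.66 m/s, Re = 2.79×10^6, f = 0.01274, h_f = 36.7 m ≈ 37.9 m ✓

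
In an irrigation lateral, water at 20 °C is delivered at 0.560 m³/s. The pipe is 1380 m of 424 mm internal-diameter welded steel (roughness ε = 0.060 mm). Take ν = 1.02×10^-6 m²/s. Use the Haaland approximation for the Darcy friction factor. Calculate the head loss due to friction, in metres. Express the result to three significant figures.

h_f ≈ 35.3 m

V = 4Q/(πD²) = 4·0.560/(π·0.424²) = 3.966 m/s
Re = VD/ν = 3.966·0.424/1.02×10^-6 = 1.65×10^6 → turbulent
ε/D = 0.060/424 = 1.42×10^-4
Haaland: f = 0.01352
h_f = f(L/D)V²/(2g) = 0.01352·(1380/0.424)·3.966²/(2·9.81) = 35.28 m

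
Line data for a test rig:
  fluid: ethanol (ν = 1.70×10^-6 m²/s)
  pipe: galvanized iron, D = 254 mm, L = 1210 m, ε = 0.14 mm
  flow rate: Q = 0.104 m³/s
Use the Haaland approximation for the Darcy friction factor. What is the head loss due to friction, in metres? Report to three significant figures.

h_f ≈ 18.8 m

V = 4Q/(πD²) = 4·0.104/(π·0.254²) = 2.052 m/s
Re = VD/ν = 2.052·0.254/1.70×10^-6 = 3.07×10^5 → turbulent
ε/D = 0.14/254 = 5.51×10^-4
Haaland: f = 0.01834
h_f = f(L/D)V²/(2g) = 0.01834·(1210/0.254)·2.052²/(2·9.81) = 18.76 m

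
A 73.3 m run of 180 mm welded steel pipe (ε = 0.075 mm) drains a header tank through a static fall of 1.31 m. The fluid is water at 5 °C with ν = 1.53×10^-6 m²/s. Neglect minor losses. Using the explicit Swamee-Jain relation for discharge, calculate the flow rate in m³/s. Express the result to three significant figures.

Swamee-Jain (Type II): Q = -0.965·√(gD⁵h_f/L)·ln[ε/(3.7D) + √(3.17ν²L/(gD³h_f))]
√(gD⁵h_f/L) = √(9.81·0.180⁵·1.31/73.3) = 0.005756
ε/(3.7D) = 1.13×10^-4; √(3.17ν²L/(gD³h_f)) = 8.52×10^-5
Q = -0.965·0.005756·ln(1.978×10^-4) = 0.04737 m³/s
Check: V = 1.86 m/s, Re = 2.19×10^5, f = 0.01832, h_f = 1.32 m ≈ 1.31 m ✓

Q ≈ 0.0474 m³/s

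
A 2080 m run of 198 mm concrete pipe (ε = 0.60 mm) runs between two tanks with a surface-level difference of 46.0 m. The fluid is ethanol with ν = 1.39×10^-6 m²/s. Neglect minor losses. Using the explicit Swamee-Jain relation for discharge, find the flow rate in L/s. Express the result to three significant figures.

Q ≈ 55.2 L/s

Swamee-Jain (Type II): Q = -0.965·√(gD⁵h_f/L)·ln[ε/(3.7D) + √(3.17ν²L/(gD³h_f))]
√(gD⁵h_f/L) = √(9.81·0.198⁵·46.0/2080) = 0.008125
ε/(3.7D) = 8.19×10^-4; √(3.17ν²L/(gD³h_f)) = 6.03×10^-5
Q = -0.965·0.008125·ln(8.793×10^-4) = 0.05517 m³/s
Check: V = 1.79 m/s, Re = 2.55×10^5, f = 0.02692, h_f = 46.3 m ≈ 46.0 m ✓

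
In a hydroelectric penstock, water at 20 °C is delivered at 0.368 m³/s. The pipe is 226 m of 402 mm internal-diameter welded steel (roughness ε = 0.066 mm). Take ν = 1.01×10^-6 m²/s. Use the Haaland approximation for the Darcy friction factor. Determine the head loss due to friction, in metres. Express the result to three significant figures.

h_f ≈ 3.39 m

V = 4Q/(πD²) = 4·0.368/(π·0.402²) = 2.899 m/s
Re = VD/ν = 2.899·0.402/1.01×10^-6 = 1.15×10^6 → turbulent
ε/D = 0.066/402 = 1.64×10^-4
Haaland: f = 0.01407
h_f = f(L/D)V²/(2g) = 0.01407·(226/0.402)·2.899²/(2·9.81) = 3.389 m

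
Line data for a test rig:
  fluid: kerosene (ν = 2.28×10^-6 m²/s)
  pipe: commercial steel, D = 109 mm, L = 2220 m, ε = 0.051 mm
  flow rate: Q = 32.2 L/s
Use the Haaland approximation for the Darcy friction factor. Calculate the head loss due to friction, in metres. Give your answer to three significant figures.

V = 4Q/(πD²) = 4·0.0322/(π·0.109²) = 3.451 m/s
Re = VD/ν = 3.451·0.109/2.28×10^-6 = 1.65×10^5 → turbulent
ε/D = 0.051/109 = 4.68×10^-4
Haaland: f = 0.01881
h_f = f(L/D)V²/(2g) = 0.01881·(2220/0.109)·3.451²/(2·9.81) = 232.5 m

h_f ≈ 232 m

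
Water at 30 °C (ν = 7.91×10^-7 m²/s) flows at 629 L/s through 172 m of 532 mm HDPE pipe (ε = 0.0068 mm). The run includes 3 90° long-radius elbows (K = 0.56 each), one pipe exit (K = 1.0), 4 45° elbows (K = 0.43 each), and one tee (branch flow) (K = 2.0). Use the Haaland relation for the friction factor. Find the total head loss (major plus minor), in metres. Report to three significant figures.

H_L ≈ 4.04 m

V = 4Q/(πD²) = 2.830 m/s; V²/2g = 0.4081 m
Re = 1.90×10^6, ε/D = 1.28×10^-5 → f = 0.01079 (Haaland)
Major: h_f = f(L/D)·V²/2g = 0.01079·323.3·0.4081 = 1.424 m
Minor: ΣK = 6.40; h_m = ΣK·V²/2g = 2.612 m
Total H_L = 1.424 + 2.612 = 4.036 m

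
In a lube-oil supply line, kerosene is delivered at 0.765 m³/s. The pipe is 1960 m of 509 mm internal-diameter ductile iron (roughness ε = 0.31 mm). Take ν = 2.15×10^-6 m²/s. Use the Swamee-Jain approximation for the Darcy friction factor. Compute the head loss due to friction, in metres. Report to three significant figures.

h_f ≈ 50.1 m

V = 4Q/(πD²) = 4·0.765/(π·0.509²) = 3.760 m/s
Re = VD/ν = 3.760·0.509/2.15×10^-6 = 8.90×10^5 → turbulent
ε/D = 0.31/509 = 6.09×10^-4
Swamee-Jain: f = 0.01805
h_f = f(L/D)V²/(2g) = 0.01805·(1960/0.509)·3.760²/(2·9.81) = 50.08 m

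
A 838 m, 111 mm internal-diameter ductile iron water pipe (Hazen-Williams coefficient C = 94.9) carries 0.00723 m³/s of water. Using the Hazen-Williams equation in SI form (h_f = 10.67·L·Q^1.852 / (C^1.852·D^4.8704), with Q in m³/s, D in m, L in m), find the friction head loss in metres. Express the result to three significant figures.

h_f = 10.67·838·0.00723^1.852 / (94.9^1.852·0.111^4.8704) = 9.425 m

h_f ≈ 9.43 m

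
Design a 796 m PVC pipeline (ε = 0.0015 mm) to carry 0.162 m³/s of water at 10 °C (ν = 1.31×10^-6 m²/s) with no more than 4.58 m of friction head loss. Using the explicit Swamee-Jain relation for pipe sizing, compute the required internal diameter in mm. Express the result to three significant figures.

D ≈ 352 mm

Swamee-Jain (Type III): D = 0.66·[ε^1.25·(LQ²/(gh_f))^4.75 + ν·Q^9.4·(L/(gh_f))^5.2]^0.04
LQ²/(gh_f) = 0.4650; L/(gh_f) = 17.72
Term 1 = ε^1.25·(…)^4.75 = 1.38×10^-9; Term 2 = ν·Q^9.4·(…)^5.2 = 1.51×10^-7
D = 0.66·(1.38×10^-9 + 1.51×10^-7)^0.04 = 0.3522 m = 352 mm
Check: V = 1.66 m/s, Re = 4.47×10^5, f = 0.01342, h_f = 4.27 m ≈ 4.58 m ✓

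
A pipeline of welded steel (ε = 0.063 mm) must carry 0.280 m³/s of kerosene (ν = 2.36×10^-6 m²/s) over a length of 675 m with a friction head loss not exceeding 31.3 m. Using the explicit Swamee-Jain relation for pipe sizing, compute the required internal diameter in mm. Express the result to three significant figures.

D ≈ 297 mm

Swamee-Jain (Type III): D = 0.66·[ε^1.25·(LQ²/(gh_f))^4.75 + ν·Q^9.4·(L/(gh_f))^5.2]^0.04
LQ²/(gh_f) = 0.1723; L/(gh_f) = 2.198
Term 1 = ε^1.25·(…)^4.75 = 1.32×10^-9; Term 2 = ν·Q^9.4·(…)^5.2 = 9.02×10^-10
D = 0.66·(1.32×10^-9 + 9.02×10^-10)^0.04 = 0.2975 m = 297 mm
Check: V = 4.03 m/s, Re = 5.08×10^5, f = 0.01560, h_f = 29.3 m ≈ 31.3 m ✓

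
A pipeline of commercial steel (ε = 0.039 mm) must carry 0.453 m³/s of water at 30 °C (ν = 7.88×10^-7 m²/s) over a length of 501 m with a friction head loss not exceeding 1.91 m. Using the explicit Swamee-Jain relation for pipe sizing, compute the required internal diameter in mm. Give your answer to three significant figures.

Swamee-Jain (Type III): D = 0.66·[ε^1.25·(LQ²/(gh_f))^4.75 + ν·Q^9.4·(L/(gh_f))^5.2]^0.04
LQ²/(gh_f) = 5.487; L/(gh_f) = 26.74
Term 1 = ε^1.25·(…)^4.75 = 0.0100; Term 2 = ν·Q^9.4·(…)^5.2 = 0.0122
D = 0.66·(0.0100 + 0.0122)^0.04 = 0.5667 m = 567 mm
Check: V = 1.80 m/s, Re = 1.29×10^6, f = 0.01271, h_f = 1.85 m ≈ 1.91 m ✓

D ≈ 567 mm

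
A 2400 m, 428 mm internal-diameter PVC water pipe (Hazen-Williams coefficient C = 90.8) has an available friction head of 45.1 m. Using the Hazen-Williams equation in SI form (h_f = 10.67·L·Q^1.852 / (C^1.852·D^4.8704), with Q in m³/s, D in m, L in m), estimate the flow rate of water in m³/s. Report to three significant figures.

Q ≈ 0.317 m³/s

Rearranging: Q = [h_f·C^1.852·D^4.8704 / (10.67·L)]^(1/1.852)
Q = [45.1·90.8^1.852·0.428^4.8704 / (10.67·2400)]^0.540 = 0.3175 m³/s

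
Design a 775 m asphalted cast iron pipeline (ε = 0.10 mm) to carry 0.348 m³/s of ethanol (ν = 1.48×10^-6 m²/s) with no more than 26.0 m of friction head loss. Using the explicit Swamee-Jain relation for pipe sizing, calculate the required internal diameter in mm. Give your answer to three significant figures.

Swamee-Jain (Type III): D = 0.66·[ε^1.25·(LQ²/(gh_f))^4.75 + ν·Q^9.4·(L/(gh_f))^5.2]^0.04
LQ²/(gh_f) = 0.3680; L/(gh_f) = 3.039
Term 1 = ε^1.25·(…)^4.75 = 8.66×10^-8; Term 2 = ν·Q^9.4·(…)^5.2 = 2.35×10^-8
D = 0.66·(8.66×10^-8 + 2.35×10^-8)^0.04 = 0.3477 m = 348 mm
Check: V = 3.66 m/s, Re = 8.61×10^5, f = 0.01575, h_f = 24.0 m ≈ 26.0 m ✓

D ≈ 348 mm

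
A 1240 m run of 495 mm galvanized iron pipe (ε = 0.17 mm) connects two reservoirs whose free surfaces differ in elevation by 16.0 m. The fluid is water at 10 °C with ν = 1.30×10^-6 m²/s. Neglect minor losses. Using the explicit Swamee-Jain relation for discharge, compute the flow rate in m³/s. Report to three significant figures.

Swamee-Jain (Type II): Q = -0.965·√(gD⁵h_f/L)·ln[ε/(3.7D) + √(3.17ν²L/(gD³h_f))]
√(gD⁵h_f/L) = √(9.81·0.495⁵·16.0/1240) = 0.06133
ε/(3.7D) = 9.28×10^-5; √(3.17ν²L/(gD³h_f)) = 1.87×10^-5
Q = -0.965·0.06133·ln(1.115×10^-4) = 0.5387 m³/s
Check: V = 2.80 m/s, Re = 1.07×10^6, f = 0.01609, h_f = 16.1 m ≈ 16.0 m ✓

Q ≈ 0.539 m³/s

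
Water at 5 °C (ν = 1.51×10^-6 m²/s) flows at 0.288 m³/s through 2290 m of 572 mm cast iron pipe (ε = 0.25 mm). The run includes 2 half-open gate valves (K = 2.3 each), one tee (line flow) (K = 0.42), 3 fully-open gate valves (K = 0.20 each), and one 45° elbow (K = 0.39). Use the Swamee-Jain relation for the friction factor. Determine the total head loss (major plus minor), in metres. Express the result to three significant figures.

H_L ≈ 4.88 m

V = 4Q/(πD²) = 1.121 m/s; V²/2g = 0.06402 m
Re = 4.25×10^5, ε/D = 4.37×10^-4 → f = 0.01753 (Swamee-Jain)
Major: h_f = f(L/D)·V²/2g = 0.01753·4003·0.06402 = 4.494 m
Minor: ΣK = 6.01; h_m = ΣK·V²/2g = 0.3848 m
Total H_L = 4.494 + 0.3848 = 4.879 m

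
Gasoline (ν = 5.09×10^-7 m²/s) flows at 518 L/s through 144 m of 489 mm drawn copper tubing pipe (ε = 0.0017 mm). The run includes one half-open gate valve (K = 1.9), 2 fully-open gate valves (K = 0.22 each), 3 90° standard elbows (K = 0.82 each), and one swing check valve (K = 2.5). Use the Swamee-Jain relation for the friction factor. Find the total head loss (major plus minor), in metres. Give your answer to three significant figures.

V = 4Q/(πD²) = 2.758 m/s; V²/2g = 0.3877 m
Re = 2.65×10^6, ε/D = 3.48×10^-6 → f = 0.01008 (Swamee-Jain)
Major: h_f = f(L/D)·V²/2g = 0.01008·294.5·0.3877 = 1.151 m
Minor: ΣK = 7.30; h_m = ΣK·V²/2g = 2.831 m
Total H_L = 1.151 + 2.831 = 3.981 m

H_L ≈ 3.98 m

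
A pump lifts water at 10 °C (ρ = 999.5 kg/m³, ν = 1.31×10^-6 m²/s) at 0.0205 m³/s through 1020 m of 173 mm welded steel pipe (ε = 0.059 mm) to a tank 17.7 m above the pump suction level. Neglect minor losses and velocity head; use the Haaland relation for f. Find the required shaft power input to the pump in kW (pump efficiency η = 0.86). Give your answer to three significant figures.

P_shaft ≈ 5.15 kW

V = 4Q/(πD²) = 0.8721 m/s; Re = 1.15×10^5; ε/D = 3.41×10^-4; f = 0.01899
h_f = f(L/D)V²/2g = 4.341 m
Total head H = z + h_f = 17.7 + 4.341 = 22.04 m
P_hyd = ρgQH = 999.5·9.81·0.0205·22.04 = 4.430 kW
P_shaft = P_hyd/η = 4.430/0.86 = 5.152 kW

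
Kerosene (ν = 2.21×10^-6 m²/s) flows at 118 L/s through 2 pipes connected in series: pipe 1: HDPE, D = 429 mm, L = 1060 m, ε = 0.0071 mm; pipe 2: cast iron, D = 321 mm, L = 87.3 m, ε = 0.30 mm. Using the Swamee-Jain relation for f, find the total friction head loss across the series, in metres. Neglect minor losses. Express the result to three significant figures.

Pipe 1: V = 0.8164 m/s, Re = 1.58×10^5, ε/D = 1.66×10^-5, f = 0.01639, h_1 = f(L/D)V²/2g = 1.376 m
Pipe 2: V = 1.458 m/s, Re = 2.12×10^5, ε/D = 9.35×10^-4, f = 0.02086, h_2 = f(L/D)V²/2g = 0.6146 m
Series → Q common, losses add: H = Σh = 1.990 m

H ≈ 1.99 m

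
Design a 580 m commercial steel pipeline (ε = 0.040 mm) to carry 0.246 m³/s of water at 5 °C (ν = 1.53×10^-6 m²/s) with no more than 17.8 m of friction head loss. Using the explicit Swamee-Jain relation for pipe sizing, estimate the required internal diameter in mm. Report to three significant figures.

D ≈ 301 mm

Swamee-Jain (Type III): D = 0.66·[ε^1.25·(LQ²/(gh_f))^4.75 + ν·Q^9.4·(L/(gh_f))^5.2]^0.04
LQ²/(gh_f) = 0.2010; L/(gh_f) = 3.322
Term 1 = ε^1.25·(…)^4.75 = 1.56×10^-9; Term 2 = ν·Q^9.4·(…)^5.2 = 1.48×10^-9
D = 0.66·(1.56×10^-9 + 1.48×10^-9)^0.04 = 0.3012 m = 301 mm
Check: V = 3.45 m/s, Re = 6.80×10^5, f = 0.01440, h_f = 16.9 m ≈ 17.8 m ✓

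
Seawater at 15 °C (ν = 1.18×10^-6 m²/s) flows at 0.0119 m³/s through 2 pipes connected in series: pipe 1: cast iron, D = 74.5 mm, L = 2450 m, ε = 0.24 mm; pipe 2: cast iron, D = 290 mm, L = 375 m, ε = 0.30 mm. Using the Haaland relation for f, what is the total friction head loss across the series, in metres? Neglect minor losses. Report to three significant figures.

Pipe 1: V = 2.730 m/s, Re = 1.72×10^5, ε/D = 0.00322, f = 0.02741, h_1 = f(L/D)V²/2g = 342.4 m
Pipe 2: V = 0.1802 m/s, Re = 4.43×10^4, ε/D = 0.00103, f = 0.02422, h_2 = f(L/D)V²/2g = 0.05182 m
Series → Q common, losses add: H = Σh = 342.5 m

H ≈ 342 m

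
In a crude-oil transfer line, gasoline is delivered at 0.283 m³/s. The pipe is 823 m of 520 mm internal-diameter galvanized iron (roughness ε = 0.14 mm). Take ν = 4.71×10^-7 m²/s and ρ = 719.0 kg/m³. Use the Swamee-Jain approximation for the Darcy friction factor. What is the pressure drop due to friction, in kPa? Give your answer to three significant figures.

Δp ≈ 15.4 kPa

V = 4Q/(πD²) = 4·0.283/(π·0.520²) = 1.333 m/s
Re = VD/ν = 1.333·0.520/4.71×10^-7 = 1.47×10^6 → turbulent
ε/D = 0.14/520 = 2.69×10^-4
Swamee-Jain: f = 0.01523
h_f = f(L/D)V²/(2g) = 0.01523·(823/0.520)·1.333²/(2·9.81) = 2.182 m
Δp = ρg·h_f = 719.0·9.81·2.182 = 15.39 kPa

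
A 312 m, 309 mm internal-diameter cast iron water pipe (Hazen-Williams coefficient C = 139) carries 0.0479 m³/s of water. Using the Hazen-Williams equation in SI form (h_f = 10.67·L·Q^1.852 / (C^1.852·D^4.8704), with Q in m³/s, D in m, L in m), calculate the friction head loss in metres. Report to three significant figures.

h_f ≈ 0.392 m

h_f = 10.67·312·0.0479^1.852 / (139^1.852·0.309^4.8704) = 0.3922 m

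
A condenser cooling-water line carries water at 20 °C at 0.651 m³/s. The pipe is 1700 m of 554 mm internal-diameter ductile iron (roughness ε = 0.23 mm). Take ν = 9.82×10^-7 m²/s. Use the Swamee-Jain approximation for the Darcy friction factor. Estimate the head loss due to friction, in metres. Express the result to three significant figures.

V = 4Q/(πD²) = 4·0.651/(π·0.554²) = 2.701 m/s
Re = VD/ν = 2.701·0.554/9.82×10^-7 = 1.52×10^6 → turbulent
ε/D = 0.23/554 = 4.15×10^-4
Swamee-Jain: f = 0.01649
h_f = f(L/D)V²/(2g) = 0.01649·(1700/0.554)·2.701²/(2·9.81) = 18.81 m

h_f ≈ 18.8 m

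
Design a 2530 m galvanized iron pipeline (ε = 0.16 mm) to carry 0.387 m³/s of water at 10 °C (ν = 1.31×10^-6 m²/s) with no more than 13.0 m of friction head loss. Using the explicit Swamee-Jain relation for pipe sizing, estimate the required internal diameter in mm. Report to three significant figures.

Swamee-Jain (Type III): D = 0.66·[ε^1.25·(LQ²/(gh_f))^4.75 + ν·Q^9.4·(L/(gh_f))^5.2]^0.04
LQ²/(gh_f) = 2.971; L/(gh_f) = 19.84
Term 1 = ε^1.25·(…)^4.75 = 0.00317; Term 2 = ν·Q^9.4·(…)^5.2 = 9.75×10^-4
D = 0.66·(0.00317 + 9.75×10^-4)^0.04 = 0.5300 m = 530 mm
Check: V = 1.75 m/s, Re = 7.10×10^5, f = 0.01604, h_f = 12.0 m ≈ 13.0 m ✓

D ≈ 530 mm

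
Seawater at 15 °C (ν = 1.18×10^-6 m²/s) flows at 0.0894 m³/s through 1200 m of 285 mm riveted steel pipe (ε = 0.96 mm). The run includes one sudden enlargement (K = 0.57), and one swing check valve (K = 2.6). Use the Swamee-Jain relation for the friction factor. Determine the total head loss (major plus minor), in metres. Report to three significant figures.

H_L ≈ 11.9 m

V = 4Q/(πD²) = 1.401 m/s; V²/2g = 0.1001 m
Re = 3.38×10^5, ε/D = 0.00337 → f = 0.02754 (Swamee-Jain)
Major: h_f = f(L/D)·V²/2g = 0.02754·4211·0.1001 = 11.61 m
Minor: ΣK = 3.17; h_m = ΣK·V²/2g = 0.3173 m
Total H_L = 11.61 + 0.3173 = 11.93 m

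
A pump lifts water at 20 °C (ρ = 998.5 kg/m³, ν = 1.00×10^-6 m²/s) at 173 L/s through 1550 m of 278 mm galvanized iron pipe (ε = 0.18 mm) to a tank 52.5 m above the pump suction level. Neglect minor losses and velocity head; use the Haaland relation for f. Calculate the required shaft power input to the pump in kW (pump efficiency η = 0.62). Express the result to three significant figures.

V = 4Q/(πD²) = 2.850 m/s; Re = 7.92×10^5; ε/D = 6.47×10^-4; f = 0.01820
h_f = f(L/D)V²/2g = 42.02 m
Total head H = z + h_f = 52.5 + 42.02 = 94.52 m
P_hyd = ρgQH = 998.5·9.81·0.173·94.52 = 160.2 kW
P_shaft = P_hyd/η = 160.2/0.62 = 258.4 kW

P_shaft ≈ 258 kW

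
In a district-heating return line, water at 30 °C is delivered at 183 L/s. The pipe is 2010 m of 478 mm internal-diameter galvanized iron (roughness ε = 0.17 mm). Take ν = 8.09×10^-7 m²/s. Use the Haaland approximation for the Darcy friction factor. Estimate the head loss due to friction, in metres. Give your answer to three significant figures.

h_f ≈ 3.66 m

V = 4Q/(πD²) = 4·0.183/(π·0.478²) = 1.020 m/s
Re = VD/ν = 1.020·0.478/8.09×10^-7 = 6.03×10^5 → turbulent
ε/D = 0.17/478 = 3.56×10^-4
Haaland: f = 0.01642
h_f = f(L/D)V²/(2g) = 0.01642·(2010/0.478)·1.020²/(2·9.81) = 3.660 m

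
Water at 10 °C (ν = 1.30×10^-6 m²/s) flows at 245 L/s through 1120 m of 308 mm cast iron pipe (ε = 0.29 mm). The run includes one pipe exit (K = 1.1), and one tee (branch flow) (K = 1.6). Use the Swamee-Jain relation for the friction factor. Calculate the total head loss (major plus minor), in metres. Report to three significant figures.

V = 4Q/(πD²) = 3.288 m/s; V²/2g = 0.5511 m
Re = 7.79×10^5, ε/D = 9.42×10^-4 → f = 0.01986 (Swamee-Jain)
Major: h_f = f(L/D)·V²/2g = 0.01986·3636·0.5511 = 39.80 m
Minor: ΣK = 2.70; h_m = ΣK·V²/2g = 1.488 m
Total H_L = 39.80 + 1.488 = 41.29 m

H_L ≈ 41.3 m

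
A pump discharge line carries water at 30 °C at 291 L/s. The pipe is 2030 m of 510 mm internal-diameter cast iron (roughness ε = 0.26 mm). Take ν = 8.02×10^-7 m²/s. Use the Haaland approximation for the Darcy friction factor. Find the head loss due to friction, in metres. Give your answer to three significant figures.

V = 4Q/(πD²) = 4·0.291/(π·0.510²) = 1.425 m/s
Re = VD/ν = 1.425·0.510/8.02×10^-7 = 9.06×10^5 → turbulent
ε/D = 0.26/510 = 5.10×10^-4
Haaland: f = 0.01728
h_f = f(L/D)V²/(2g) = 0.01728·(2030/0.510)·1.425²/(2·9.81) = 7.115 m

h_f ≈ 7.11 m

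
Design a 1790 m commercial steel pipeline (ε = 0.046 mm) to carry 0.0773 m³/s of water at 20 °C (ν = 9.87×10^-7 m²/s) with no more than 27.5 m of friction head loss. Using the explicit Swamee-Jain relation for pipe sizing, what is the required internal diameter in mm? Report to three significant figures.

D ≈ 222 mm

Swamee-Jain (Type III): D = 0.66·[ε^1.25·(LQ²/(gh_f))^4.75 + ν·Q^9.4·(L/(gh_f))^5.2]^0.04
LQ²/(gh_f) = 0.03965; L/(gh_f) = 6.635
Term 1 = ε^1.25·(…)^4.75 = 8.32×10^-13; Term 2 = ν·Q^9.4·(…)^5.2 = 6.56×10^-13
D = 0.66·(8.32×10^-13 + 6.56×10^-13)^0.04 = 0.2220 m = 222 mm
Check: V = 2.00 m/s, Re = 4.49×10^5, f = 0.01572, h_f = 25.7 m ≈ 27.5 m ✓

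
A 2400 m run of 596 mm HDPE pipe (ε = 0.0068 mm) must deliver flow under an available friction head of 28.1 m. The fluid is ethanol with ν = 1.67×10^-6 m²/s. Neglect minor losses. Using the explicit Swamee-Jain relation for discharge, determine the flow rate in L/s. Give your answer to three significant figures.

Swamee-Jain (Type II): Q = -0.965·√(gD⁵h_f/L)·ln[ε/(3.7D) + √(3.17ν²L/(gD³h_f))]
√(gD⁵h_f/L) = √(9.81·0.596⁵·28.1/2400) = 0.09294
ε/(3.7D) = 3.08×10^-6; √(3.17ν²L/(gD³h_f)) = 1.91×10^-5
Q = -0.965·0.09294·ln(2.215×10^-5) = 0.9612 m³/s
Check: V = 3.45 m/s, Re = 1.23×10^6, f = 0.01153, h_f = 28.1 m ≈ 28.1 m ✓

Q ≈ 961 L/s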